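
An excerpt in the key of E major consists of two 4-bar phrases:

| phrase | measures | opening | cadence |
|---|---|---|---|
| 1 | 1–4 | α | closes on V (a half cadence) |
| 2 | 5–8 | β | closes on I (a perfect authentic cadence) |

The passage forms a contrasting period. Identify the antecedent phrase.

The phrase ending with the weaker cadence (half cadence) is the antecedent; the one ending more conclusively (perfect authentic cadence) is the consequent. The antecedent is phrase 1.

phrase 1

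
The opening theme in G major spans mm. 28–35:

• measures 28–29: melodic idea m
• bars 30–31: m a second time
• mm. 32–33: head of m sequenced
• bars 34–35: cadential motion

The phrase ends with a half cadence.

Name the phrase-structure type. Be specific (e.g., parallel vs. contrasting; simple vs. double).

sentence

Basic idea (mm. 28–29) + its repetition (mm. 30-31) form the presentation; fragmentation and cadence (mm. 32-35) form the continuation — the 8-bar whole is a sentence.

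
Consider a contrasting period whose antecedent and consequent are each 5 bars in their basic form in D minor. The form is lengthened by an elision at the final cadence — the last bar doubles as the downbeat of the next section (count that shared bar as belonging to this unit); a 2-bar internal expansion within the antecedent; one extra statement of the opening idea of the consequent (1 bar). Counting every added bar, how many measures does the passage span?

Basic contrasting period: 5 + 5 = 10 bars.
10 (basic form) + 2 (internal expansion) + 1 (extra statement) = 13.
The elision shares a bar with the next section but does not change this unit's count.

13 measures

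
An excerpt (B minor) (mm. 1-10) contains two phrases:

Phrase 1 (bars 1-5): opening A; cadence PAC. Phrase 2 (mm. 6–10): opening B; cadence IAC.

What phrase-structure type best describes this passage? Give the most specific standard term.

The second phrase closes with an imperfect authentic cadence, which is not stronger than the first phrase's perfect authentic cadence; without a weak→strong cadential pair there is no antecedent–consequent relationship, so this is a phrase group rather than a period.

phrase group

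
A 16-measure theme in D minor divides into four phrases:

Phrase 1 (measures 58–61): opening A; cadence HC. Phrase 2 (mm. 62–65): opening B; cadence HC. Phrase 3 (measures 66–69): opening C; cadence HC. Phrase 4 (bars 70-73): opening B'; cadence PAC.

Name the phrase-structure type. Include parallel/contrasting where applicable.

Four phrases in two halves: the first half (mm. 58-65) ends with a half cadence, the second (mm. 66-73) with a perfect authentic cadence — a large antecedent–consequent pair, i.e. a double period.
Phrase 3 begins with different material from phrase 1, making it contrasting.

contrasting double period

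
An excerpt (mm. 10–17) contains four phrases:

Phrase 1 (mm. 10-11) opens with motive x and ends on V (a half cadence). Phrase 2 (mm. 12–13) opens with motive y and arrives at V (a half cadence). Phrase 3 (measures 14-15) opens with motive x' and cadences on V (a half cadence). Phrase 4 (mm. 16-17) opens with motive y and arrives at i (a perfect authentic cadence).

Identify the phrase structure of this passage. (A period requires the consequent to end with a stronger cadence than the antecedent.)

Four phrases in two halves: the first half (measures 10–13) ends with a half cadence, the second (mm. 14-17) with a perfect authentic cadence — a large antecedent–consequent pair, i.e. a double period.
Phrase 3 begins with the same material as phrase 1, making it parallel.

parallel double period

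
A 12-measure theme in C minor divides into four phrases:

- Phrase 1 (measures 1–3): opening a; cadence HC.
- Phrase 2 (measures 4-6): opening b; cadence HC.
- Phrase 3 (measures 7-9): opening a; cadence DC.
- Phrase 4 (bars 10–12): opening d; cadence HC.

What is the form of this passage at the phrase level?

phrase group

Phrase 4 ends with a half cadence, no stronger than phrase 2's half cadence, so the four phrases do not form a double period; nor do phrases 3–4 duplicate 1–2, so it is not a repeated period. With no phrase reaching a conclusive cadence, the passage is a phrase group.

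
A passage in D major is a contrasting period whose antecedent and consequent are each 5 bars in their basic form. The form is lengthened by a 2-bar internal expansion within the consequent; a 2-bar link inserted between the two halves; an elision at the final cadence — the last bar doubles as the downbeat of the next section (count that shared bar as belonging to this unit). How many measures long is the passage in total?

Basic contrasting period: 5 + 5 = 10 bars.
10 (basic form) + 2 (internal expansion) + 2 (link) = 14.
The elision shares a bar with the next section but does not change this unit's count.

14 measures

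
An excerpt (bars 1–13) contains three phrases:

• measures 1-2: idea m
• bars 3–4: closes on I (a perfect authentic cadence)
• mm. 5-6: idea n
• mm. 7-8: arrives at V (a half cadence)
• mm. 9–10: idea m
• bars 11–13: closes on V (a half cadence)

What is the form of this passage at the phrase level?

The final phrase closes with a half cadence, which is not stronger than the preceding half cadence; the 3 phrases lack an overall antecedent–consequent design and so form a phrase group.

phrase group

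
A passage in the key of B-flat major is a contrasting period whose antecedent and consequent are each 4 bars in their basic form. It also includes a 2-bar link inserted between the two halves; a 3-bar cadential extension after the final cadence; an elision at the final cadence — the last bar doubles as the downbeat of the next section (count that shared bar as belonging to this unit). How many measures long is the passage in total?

13 measures

Basic contrasting period: 4 + 4 = 8 bars.
8 (basic form) + 2 (link) + 3 (cadential extension) = 13.
The elision shares a bar with the next section but does not change this unit's count.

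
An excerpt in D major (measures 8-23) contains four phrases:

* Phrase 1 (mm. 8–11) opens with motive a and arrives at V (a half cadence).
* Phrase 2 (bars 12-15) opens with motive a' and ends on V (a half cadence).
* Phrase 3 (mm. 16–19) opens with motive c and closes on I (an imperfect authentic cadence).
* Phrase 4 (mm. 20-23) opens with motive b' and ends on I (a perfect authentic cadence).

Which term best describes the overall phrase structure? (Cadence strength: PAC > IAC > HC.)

Four phrases in two halves: the first half (mm. 8–15) ends with a half cadence, the second (bars 16–23) with a perfect authentic cadence — a large antecedent–consequent pair, i.e. a double period.
Phrase 3 begins with different material from phrase 1, making it contrasting.

contrasting double period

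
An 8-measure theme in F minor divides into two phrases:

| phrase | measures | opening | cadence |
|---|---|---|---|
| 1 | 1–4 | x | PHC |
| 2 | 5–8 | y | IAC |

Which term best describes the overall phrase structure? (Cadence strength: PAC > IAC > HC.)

Phrase 1 ends with a Phrygian half cadence (weaker) and phrase 2 with an imperfect authentic cadence (stronger): antecedent + consequent = a period.
The two phrases open with different material (x / y), so the period is contrasting.

contrasting period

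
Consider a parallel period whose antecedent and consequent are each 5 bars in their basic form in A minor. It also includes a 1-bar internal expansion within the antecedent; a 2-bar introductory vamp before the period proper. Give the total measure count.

13 measures

Basic parallel period: 5 + 5 = 10 bars.
10 (basic form) + 1 (internal expansion) + 2 (introduction) = 13.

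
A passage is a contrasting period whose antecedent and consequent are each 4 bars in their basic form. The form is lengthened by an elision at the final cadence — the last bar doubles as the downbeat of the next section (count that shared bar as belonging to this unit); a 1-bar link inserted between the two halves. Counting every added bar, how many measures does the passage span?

9 measures

Basic contrasting period: 4 + 4 = 8 bars.
8 (basic form) + 1 (link) = 9.
The elision shares a bar with the next section but does not change this unit's count.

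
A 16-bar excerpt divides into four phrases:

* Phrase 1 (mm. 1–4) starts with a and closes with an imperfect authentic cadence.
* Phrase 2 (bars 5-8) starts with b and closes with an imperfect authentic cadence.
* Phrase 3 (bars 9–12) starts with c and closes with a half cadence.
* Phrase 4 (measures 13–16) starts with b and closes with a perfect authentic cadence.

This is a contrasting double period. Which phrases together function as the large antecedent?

phrases 1 and 2

In a double period the first pair of phrases (ending imperfect authentic cadence) is the large antecedent and the second pair (ending perfect authentic cadence) is the large consequent; the antecedent is phrases 1 and 2.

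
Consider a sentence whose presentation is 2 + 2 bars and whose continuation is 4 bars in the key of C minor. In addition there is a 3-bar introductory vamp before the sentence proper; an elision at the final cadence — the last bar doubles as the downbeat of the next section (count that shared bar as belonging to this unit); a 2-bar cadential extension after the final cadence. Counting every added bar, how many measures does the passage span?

Basic sentence: 2 + 2 + 4 = 8 bars.
8 (basic form) + 3 (introduction) + 2 (cadential extension) = 13.
The elision shares a bar with the next section but does not change this unit's count.

13 measures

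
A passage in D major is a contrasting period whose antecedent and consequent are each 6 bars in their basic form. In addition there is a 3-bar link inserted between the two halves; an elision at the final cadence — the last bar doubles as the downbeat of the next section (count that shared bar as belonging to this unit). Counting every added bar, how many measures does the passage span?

15 measures

Basic contrasting period: 6 + 6 = 12 bars.
12 (basic form) + 3 (link) = 15.
The elision shares a bar with the next section but does not change this unit's count.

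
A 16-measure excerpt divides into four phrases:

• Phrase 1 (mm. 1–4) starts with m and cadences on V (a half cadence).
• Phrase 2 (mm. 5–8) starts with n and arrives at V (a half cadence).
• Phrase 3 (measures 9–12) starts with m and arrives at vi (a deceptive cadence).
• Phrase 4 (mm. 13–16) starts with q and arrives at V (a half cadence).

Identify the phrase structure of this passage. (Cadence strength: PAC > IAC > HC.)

phrase group

Phrase 4 ends with a half cadence, no stronger than phrase 2's half cadence, so the four phrases do not form a double period; nor do phrases 3–4 duplicate 1–2, so it is not a repeated period. With no phrase reaching a conclusive cadence, the passage is a phrase group.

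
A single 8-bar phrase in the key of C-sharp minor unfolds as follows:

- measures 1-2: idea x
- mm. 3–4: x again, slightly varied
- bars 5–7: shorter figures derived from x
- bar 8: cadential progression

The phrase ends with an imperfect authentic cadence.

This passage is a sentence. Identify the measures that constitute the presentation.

measures 1–4

The presentation of a sentence is the basic idea (measures 1-2) plus its repetition (measures 3–4); the presentation is therefore bars 1–4.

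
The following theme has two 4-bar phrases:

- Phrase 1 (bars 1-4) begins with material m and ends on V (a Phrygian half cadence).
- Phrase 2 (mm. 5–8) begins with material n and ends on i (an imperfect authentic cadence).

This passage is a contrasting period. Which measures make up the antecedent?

measures 1–4

The antecedent is the phrase ending with the weaker cadence (Phrygian half cadence, phrase 1) and the consequent the one ending more conclusively (imperfect authentic cadence, phrase 2); the antecedent is mm. 1–4.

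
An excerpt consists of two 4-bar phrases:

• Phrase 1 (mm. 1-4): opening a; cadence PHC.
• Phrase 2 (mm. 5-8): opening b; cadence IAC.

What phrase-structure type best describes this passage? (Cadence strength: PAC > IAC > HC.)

Phrase 1 ends with a Phrygian half cadence (weaker) and phrase 2 with an imperfect authentic cadence (stronger): antecedent + consequent = a period.
The two phrases open with different material (a / b), so the period is contrasting.

contrasting period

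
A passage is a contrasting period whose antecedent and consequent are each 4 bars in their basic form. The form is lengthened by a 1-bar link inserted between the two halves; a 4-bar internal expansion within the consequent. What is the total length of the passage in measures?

Basic contrasting period: 4 + 4 = 8 bars.
8 (basic form) + 1 (link) + 4 (internal expansion) = 13.

13 measures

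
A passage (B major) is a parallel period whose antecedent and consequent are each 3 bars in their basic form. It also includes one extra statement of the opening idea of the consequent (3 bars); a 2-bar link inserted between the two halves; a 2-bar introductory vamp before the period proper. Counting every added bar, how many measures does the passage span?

Basic parallel period: 3 + 3 = 6 bars.
6 (basic form) + 3 (extra statement) + 2 (link) + 2 (introduction) = 13.

13 measures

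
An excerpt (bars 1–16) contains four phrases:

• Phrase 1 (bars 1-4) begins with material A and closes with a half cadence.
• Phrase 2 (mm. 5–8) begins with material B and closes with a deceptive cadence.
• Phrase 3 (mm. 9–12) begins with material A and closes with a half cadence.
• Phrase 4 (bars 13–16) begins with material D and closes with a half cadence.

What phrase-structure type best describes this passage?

phrase group

Phrase 4 ends with a half cadence, no stronger than phrase 2's deceptive cadence, so the four phrases do not form a double period; nor do phrases 3–4 duplicate 1–2, so it is not a repeated period. With no phrase reaching a conclusive cadence, the passage is a phrase group.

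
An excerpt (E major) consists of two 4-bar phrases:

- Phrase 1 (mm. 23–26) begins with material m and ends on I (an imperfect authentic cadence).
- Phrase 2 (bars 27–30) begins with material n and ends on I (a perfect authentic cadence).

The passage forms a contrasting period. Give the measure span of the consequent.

measures 27–30

The phrase ending with the weaker cadence (imperfect authentic cadence) is the antecedent; the one ending more conclusively (perfect authentic cadence) is the consequent. The consequent is measures 27–30.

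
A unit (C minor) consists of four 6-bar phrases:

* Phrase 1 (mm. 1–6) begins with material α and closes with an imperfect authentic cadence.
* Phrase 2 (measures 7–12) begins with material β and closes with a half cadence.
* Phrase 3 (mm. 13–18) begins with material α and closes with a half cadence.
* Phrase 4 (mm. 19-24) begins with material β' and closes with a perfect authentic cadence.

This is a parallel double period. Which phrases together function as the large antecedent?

In a double period the first pair of phrases (ending half cadence) is the large antecedent and the second pair (ending perfect authentic cadence) is the large consequent; the antecedent is phrases 1 and 2.

phrases 1 and 2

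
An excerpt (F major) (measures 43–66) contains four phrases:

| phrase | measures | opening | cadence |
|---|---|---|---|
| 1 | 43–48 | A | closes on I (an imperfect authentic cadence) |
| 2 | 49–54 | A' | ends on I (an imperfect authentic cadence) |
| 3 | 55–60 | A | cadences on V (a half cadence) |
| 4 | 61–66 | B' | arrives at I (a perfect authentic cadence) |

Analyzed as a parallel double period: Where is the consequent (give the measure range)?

In a double period the four phrases pair into a large antecedent (phrases 1–2, ending imperfect authentic cadence) and a large consequent (phrases 3–4, ending perfect authentic cadence). The consequent spans mm. 55-66.

measures 55–66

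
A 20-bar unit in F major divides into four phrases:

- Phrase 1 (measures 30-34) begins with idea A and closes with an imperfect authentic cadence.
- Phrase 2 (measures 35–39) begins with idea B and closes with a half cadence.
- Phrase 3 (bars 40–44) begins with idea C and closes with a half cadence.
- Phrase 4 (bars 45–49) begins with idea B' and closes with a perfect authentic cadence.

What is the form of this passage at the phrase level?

Four phrases in two halves: the first half (mm. 30–39) ends with a half cadence, the second (mm. 40–49) with a perfect authentic cadence — a large antecedent–consequent pair, i.e. a double period.
Phrase 3 begins with different material from phrase 1, making it contrasting.

contrasting double period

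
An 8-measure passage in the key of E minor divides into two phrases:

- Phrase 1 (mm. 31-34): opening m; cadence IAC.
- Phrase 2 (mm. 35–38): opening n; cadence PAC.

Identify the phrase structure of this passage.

Phrase 1 ends with an imperfect authentic cadence (weaker) and phrase 2 with a perfect authentic cadence (stronger): antecedent + consequent = a period.
The two phrases open with different material (m / n), so the period is contrasting.

contrasting period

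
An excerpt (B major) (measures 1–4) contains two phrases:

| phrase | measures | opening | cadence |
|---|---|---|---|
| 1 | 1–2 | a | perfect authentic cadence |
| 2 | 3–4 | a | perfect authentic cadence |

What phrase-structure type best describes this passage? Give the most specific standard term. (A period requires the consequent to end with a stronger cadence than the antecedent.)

repeated phrase

Both phrases have the same opening (a) and the same cadence (perfect authentic cadence): the second is a restatement, not a consequent, so this is a repeated phrase rather than a period.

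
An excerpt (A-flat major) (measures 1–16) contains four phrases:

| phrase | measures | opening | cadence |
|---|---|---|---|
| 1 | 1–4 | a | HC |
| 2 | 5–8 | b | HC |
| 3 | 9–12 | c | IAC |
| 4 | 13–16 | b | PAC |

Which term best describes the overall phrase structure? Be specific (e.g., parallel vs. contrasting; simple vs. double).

contrasting double period

Four phrases in two halves: the first half (mm. 1–8) ends with a half cadence, the second (mm. 9–16) with a perfect authentic cadence — a large antecedent–consequent pair, i.e. a double period.
Phrase 3 begins with different material from phrase 1, making it contrasting.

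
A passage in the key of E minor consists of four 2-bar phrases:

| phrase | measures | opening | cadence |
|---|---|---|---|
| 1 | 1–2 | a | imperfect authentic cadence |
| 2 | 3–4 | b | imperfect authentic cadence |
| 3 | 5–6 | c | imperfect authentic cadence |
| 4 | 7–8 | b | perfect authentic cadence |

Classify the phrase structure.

contrasting double period

Four phrases in two halves: the first half (mm. 1–4) ends with an imperfect authentic cadence, the second (mm. 5–8) with a perfect authentic cadence — a large antecedent–consequent pair, i.e. a double period.
Phrase 3 begins with different material from phrase 1, making it contrasting.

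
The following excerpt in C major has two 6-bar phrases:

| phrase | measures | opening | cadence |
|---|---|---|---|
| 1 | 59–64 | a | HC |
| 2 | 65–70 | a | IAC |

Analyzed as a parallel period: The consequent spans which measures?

measures 65–70

The antecedent is the phrase ending with the weaker cadence (half cadence, phrase 1) and the consequent the one ending more conclusively (imperfect authentic cadence, phrase 2); the consequent is measures 65-70.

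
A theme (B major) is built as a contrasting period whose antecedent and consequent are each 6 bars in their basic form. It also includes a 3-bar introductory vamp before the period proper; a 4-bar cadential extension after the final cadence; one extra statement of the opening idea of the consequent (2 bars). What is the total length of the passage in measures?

21 measures

Basic contrasting period: 6 + 6 = 12 bars.
12 (basic form) + 3 (introduction) + 4 (cadential extension) + 2 (extra statement) = 21.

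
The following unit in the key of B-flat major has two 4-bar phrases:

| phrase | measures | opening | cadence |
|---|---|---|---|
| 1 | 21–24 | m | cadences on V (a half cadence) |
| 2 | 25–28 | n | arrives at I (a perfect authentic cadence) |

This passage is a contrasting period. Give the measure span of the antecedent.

measures 21–24

The antecedent is the phrase ending with the weaker cadence (half cadence, phrase 1) and the consequent the one ending more conclusively (perfect authentic cadence, phrase 2); the antecedent is mm. 21–24.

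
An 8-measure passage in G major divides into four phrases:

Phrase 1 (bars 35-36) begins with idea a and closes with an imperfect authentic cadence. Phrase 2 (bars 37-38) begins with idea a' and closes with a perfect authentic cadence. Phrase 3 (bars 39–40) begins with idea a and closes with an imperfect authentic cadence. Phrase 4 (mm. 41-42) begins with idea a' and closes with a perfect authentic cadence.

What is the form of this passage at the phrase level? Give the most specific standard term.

The cadence pattern IAC–PAC–IAC–PAC is weak–strong twice, and phrases 3–4 restate phrases 1–2: a period heard twice, not a double period (which would end weakly at phrase 2).

repeated period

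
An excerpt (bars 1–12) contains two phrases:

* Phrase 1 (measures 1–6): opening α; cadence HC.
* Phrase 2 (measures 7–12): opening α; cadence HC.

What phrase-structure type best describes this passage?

repeated phrase

Both phrases have the same opening (α) and the same cadence (half cadence): the second is a restatement, not a consequent, so this is a repeated phrase rather than a period.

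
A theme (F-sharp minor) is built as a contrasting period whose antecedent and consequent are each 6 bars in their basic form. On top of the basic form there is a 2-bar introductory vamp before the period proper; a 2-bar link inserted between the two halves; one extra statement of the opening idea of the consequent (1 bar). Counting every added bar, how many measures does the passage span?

Basic contrasting period: 6 + 6 = 12 bars.
12 (basic form) + 2 (introduction) + 2 (link) + 1 (extra statement) = 17.

17 measures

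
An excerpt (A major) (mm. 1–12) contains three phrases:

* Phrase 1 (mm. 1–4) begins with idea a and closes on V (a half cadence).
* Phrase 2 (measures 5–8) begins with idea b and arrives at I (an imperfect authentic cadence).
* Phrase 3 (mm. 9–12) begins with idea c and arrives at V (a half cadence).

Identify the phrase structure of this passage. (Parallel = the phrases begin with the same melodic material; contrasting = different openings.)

The final phrase closes with a half cadence, which is not stronger than the preceding imperfect authentic cadence; the 3 phrases lack an overall antecedent–consequent design and so form a phrase group.

phrase group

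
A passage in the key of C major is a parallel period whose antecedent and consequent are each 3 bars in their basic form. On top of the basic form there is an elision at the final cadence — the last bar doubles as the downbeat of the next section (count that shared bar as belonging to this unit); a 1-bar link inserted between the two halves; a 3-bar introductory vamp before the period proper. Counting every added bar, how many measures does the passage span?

10 measures

Basic parallel period: 3 + 3 = 6 bars.
6 (basic form) + 1 (link) + 3 (introduction) = 10.
The elision shares a bar with the next section but does not change this unit's count.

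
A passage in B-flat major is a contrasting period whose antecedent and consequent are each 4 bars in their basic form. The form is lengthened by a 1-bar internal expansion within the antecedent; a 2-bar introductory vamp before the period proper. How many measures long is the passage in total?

Basic contrasting period: 4 + 4 = 8 bars.
8 (basic form) + 1 (internal expansion) + 2 (introduction) = 11.

11 measures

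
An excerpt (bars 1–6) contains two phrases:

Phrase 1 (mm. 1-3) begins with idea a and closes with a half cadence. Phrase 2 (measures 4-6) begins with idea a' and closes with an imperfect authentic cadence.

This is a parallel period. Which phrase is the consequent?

The phrase ending with the weaker cadence (half cadence) is the antecedent; the one ending more conclusively (imperfect authentic cadence) is the consequent. The consequent is phrase 2.

phrase 2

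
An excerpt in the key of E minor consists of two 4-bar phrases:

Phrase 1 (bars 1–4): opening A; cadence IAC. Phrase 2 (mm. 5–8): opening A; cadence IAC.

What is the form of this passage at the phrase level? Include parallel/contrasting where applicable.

repeated phrase

Both phrases have the same opening (A) and the same cadence (imperfect authentic cadence): the second is a restatement, not a consequent, so this is a repeated phrase rather than a period.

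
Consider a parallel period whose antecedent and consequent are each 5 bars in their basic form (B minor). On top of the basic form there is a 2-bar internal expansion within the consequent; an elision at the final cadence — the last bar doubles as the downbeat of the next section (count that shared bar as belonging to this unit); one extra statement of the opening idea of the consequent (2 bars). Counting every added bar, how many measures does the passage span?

14 measures

Basic parallel period: 5 + 5 = 10 bars.
10 (basic form) + 2 (internal expansion) + 2 (extra statement) = 14.
The elision shares a bar with the next section but does not change this unit's count.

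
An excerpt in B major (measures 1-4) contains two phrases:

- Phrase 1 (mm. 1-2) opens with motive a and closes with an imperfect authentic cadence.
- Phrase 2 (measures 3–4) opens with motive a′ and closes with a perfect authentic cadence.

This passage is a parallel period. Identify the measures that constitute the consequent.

The antecedent is the phrase ending with the weaker cadence (imperfect authentic cadence, phrase 1) and the consequent the one ending more conclusively (perfect authentic cadence, phrase 2); the consequent is measures 3-4.

measures 3–4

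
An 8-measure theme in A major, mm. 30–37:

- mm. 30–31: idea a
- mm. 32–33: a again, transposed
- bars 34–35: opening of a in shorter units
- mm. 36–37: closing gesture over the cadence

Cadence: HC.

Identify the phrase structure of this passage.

Basic idea (mm. 30-31) + its repetition (mm. 32–33) form the presentation; fragmentation and cadence (measures 34–37) form the continuation — the 8-bar whole is a sentence.

sentence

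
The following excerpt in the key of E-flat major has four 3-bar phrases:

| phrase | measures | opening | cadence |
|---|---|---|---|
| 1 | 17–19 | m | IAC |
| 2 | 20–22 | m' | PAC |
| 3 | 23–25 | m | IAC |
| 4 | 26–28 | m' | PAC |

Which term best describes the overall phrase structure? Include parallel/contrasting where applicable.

The cadence pattern IAC–PAC–IAC–PAC is weak–strong twice, and phrases 3–4 restate phrases 1–2: a period heard twice, not a double period (which would end weakly at phrase 2).

repeated period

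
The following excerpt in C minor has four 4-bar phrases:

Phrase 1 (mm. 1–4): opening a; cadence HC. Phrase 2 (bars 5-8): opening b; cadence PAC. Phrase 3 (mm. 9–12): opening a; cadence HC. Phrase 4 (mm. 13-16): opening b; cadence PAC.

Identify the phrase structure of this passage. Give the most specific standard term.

repeated period

The cadence pattern HC–PAC–HC–PAC is weak–strong twice, and phrases 3–4 restate phrases 1–2: a period heard twice, not a double period (which would end weakly at phrase 2).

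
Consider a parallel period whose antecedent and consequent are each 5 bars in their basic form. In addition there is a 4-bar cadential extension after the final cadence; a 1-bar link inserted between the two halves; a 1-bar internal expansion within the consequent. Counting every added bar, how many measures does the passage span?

16 measures

Basic parallel period: 5 + 5 = 10 bars.
10 (basic form) + 4 (cadential extension) + 1 (link) + 1 (internal expansion) = 16.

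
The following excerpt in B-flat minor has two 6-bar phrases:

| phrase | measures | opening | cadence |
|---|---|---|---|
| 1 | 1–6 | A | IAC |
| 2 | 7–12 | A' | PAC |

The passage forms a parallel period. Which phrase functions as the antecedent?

The phrase ending with the weaker cadence (imperfect authentic cadence) is the antecedent; the one ending more conclusively (perfect authentic cadence) is the consequent. The antecedent is phrase 1.

phrase 1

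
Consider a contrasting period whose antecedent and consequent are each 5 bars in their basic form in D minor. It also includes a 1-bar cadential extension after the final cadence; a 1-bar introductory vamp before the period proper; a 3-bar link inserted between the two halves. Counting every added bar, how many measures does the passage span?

Basic contrasting period: 5 + 5 = 10 bars.
10 (basic form) + 1 (cadential extension) + 1 (introduction) + 3 (link) = 15.

15 measures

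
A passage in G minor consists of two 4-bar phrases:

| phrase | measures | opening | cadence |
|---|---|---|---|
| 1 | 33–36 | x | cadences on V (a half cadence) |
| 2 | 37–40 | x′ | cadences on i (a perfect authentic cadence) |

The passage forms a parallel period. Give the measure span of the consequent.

measures 37–40

The phrase ending with the weaker cadence (half cadence) is the antecedent; the one ending more conclusively (perfect authentic cadence) is the consequent. The consequent is measures 37–40.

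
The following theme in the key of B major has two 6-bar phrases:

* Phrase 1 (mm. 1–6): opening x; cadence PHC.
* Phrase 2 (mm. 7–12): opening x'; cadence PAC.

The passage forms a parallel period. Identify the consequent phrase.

The phrase ending with the weaker cadence (Phrygian half cadence) is the antecedent; the one ending more conclusively (perfect authentic cadence) is the consequent. The consequent is phrase 2.

phrase 2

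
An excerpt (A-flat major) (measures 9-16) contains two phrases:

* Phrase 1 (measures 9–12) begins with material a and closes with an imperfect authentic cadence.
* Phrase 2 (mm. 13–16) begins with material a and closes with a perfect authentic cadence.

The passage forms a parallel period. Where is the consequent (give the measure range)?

measures 13–16

The antecedent is the phrase ending with the weaker cadence (imperfect authentic cadence, phrase 1) and the consequent the one ending more conclusively (perfect authentic cadence, phrase 2); the consequent is mm. 13–16.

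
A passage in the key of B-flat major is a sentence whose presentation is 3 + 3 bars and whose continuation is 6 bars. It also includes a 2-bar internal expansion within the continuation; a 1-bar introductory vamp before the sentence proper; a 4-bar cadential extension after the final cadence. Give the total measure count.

Basic sentence: 3 + 3 + 6 = 12 bars.
12 (basic form) + 2 (internal expansion) + 1 (introduction) + 4 (cadential extension) = 19.

19 measures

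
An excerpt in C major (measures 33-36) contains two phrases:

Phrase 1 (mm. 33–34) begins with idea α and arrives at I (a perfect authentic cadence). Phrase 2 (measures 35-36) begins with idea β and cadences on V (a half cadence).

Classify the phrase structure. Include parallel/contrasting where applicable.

phrase group

The second phrase closes with a half cadence, which is not stronger than the first phrase's perfect authentic cadence; without a weak→strong cadential pair there is no antecedent–consequent relationship, so this is a phrase group rather than a period.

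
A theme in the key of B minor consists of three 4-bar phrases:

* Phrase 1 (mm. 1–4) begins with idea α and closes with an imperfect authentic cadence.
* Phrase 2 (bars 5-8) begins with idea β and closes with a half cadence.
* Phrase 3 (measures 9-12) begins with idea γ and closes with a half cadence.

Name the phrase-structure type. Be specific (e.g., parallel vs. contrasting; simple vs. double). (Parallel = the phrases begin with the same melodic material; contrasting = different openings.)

The final phrase closes with a half cadence, which is not stronger than the preceding half cadence; the 3 phrases lack an overall antecedent–consequent design and so form a phrase group.

phrase group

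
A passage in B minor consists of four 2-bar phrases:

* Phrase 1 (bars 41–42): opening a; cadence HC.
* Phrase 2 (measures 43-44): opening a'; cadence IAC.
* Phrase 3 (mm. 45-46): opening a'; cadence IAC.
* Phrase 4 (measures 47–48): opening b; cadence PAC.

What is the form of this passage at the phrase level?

Four phrases in two halves: the first half (bars 41–44) ends with an imperfect authentic cadence, the second (mm. 45-48) with a perfect authentic cadence — a large antecedent–consequent pair, i.e. a double period.
Phrase 3 begins with the same material as phrase 1, making it parallel.

parallel double period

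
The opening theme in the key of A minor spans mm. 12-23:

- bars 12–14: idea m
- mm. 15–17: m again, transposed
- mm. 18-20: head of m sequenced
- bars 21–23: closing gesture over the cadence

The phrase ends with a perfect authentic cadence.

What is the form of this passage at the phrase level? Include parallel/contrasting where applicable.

sentence

Basic idea (measures 12–14) + its repetition (bars 15-17) form the presentation; fragmentation and cadence (measures 18-23) form the continuation — the 12-bar whole is a sentence.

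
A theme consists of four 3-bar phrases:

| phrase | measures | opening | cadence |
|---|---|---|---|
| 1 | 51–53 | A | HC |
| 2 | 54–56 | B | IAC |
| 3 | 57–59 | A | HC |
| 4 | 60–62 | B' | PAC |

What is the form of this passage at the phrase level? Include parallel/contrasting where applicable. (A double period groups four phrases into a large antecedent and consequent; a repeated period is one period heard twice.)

Four phrases in two halves: the first half (mm. 51-56) ends with an imperfect authentic cadence, the second (measures 57-62) with a perfect authentic cadence — a large antecedent–consequent pair, i.e. a double period.
Phrase 3 begins with the same material as phrase 1, making it parallel.

parallel double period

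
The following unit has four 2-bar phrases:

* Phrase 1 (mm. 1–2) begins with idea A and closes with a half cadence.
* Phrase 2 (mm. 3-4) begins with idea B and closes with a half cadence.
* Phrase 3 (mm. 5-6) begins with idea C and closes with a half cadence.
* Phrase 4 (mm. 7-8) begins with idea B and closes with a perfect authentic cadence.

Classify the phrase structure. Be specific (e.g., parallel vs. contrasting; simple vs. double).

contrasting double period

Four phrases in two halves: the first half (mm. 1-4) ends with a half cadence, the second (bars 5–8) with a perfect authentic cadence — a large antecedent–consequent pair, i.e. a double period.
Phrase 3 begins with different material from phrase 1, making it contrasting.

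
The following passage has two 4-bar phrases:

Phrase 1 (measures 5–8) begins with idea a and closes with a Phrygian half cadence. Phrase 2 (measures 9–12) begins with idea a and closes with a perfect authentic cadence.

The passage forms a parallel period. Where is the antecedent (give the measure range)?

The antecedent is the phrase ending with the weaker cadence (Phrygian half cadence, phrase 1) and the consequent the one ending more conclusively (perfect authentic cadence, phrase 2); the antecedent is mm. 5–8.

measures 5–8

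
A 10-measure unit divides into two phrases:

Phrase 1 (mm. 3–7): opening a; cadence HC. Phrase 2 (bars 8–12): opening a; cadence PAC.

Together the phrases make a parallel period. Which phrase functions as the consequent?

phrase 2

The phrase ending with the weaker cadence (half cadence) is the antecedent; the one ending more conclusively (perfect authentic cadence) is the consequent. The consequent is phrase 2.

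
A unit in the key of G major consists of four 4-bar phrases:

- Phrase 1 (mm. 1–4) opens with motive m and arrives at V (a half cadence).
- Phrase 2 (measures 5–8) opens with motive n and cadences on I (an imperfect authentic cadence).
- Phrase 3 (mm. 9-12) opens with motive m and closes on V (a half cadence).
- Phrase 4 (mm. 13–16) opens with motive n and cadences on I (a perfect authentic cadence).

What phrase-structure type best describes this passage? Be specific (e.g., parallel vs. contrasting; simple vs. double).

Four phrases in two halves: the first half (mm. 1–8) ends with an imperfect authentic cadence, the second (bars 9–16) with a perfect authentic cadence — a large antecedent–consequent pair, i.e. a double period.
Phrase 3 begins with the same material as phrase 1, making it parallel.

parallel double period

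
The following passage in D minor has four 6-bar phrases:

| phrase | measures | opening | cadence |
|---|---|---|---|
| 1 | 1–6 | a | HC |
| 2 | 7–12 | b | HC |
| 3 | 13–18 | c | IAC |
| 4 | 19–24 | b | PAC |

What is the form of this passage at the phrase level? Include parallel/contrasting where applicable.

Four phrases in two halves: the first half (bars 1–12) ends with a half cadence, the second (mm. 13–24) with a perfect authentic cadence — a large antecedent–consequent pair, i.e. a double period.
Phrase 3 begins with different material from phrase 1, making it contrasting.

contrasting double period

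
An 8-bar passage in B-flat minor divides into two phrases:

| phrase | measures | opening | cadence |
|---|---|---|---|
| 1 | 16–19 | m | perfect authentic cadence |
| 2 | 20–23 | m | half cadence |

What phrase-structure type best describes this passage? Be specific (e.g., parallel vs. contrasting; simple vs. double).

phrase group

The second phrase closes with a half cadence, which is not stronger than the first phrase's perfect authentic cadence; without a weak→strong cadential pair there is no antecedent–consequent relationship, so this is a phrase group rather than a period.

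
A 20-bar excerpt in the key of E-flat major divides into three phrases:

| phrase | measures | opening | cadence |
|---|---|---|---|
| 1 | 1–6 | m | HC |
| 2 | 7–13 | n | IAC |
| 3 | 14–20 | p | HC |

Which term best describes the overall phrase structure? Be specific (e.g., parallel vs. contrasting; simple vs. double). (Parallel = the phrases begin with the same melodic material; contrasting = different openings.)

phrase group

The final phrase closes with a half cadence, which is not stronger than the preceding imperfect authentic cadence; the 3 phrases lack an overall antecedent–consequent design and so form a phrase group.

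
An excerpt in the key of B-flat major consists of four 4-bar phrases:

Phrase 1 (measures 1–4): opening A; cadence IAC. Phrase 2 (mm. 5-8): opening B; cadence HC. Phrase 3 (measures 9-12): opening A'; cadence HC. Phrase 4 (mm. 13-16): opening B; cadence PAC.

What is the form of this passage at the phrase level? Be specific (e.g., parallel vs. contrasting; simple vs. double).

Four phrases in two halves: the first half (bars 1–8) ends with a half cadence, the second (mm. 9–16) with a perfect authentic cadence — a large antecedent–consequent pair, i.e. a double period.
Phrase 3 begins with the same material as phrase 1, making it parallel.

parallel double period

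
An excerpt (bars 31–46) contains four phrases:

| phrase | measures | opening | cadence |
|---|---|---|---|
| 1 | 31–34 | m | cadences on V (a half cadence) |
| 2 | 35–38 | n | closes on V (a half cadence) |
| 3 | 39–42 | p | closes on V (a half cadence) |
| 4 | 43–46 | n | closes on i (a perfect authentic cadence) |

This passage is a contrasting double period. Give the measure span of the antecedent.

measures 31–38

In a double period the four phrases pair into a large antecedent (phrases 1–2, ending half cadence) and a large consequent (phrases 3–4, ending perfect authentic cadence). The antecedent spans bars 31–38.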